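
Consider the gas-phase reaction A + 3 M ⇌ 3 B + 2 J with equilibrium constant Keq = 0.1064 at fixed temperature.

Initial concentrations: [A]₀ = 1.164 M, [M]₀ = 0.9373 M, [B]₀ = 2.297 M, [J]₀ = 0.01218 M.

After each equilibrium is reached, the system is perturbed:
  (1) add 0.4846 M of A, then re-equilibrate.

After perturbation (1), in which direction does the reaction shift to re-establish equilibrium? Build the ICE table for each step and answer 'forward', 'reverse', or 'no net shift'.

Q₀ = 0.001876 vs Keq = 0.1064 ⇒ Q<K, forward
Step 1:
                  A         M         B         J
  init        1.164    0.9373     2.297   0.01218
  Δ         -0.0305   -0.0915    0.0915     0.061
  eq          1.133    0.8458     2.389   0.07318
  solve Keq expr → x = 0.0305; check Q = 0.1064
Then add 0.4846 M of A.
Step 2:
                  A         M         B         J
  init        1.618    0.8458     2.389   0.07318
  Δ       -0.005384  -0.01615   0.01615   0.01077
  eq          1.613    0.8296     2.405   0.08395
  solve Keq expr → x = 0.005384; check Q = 0.1064

Direction: forward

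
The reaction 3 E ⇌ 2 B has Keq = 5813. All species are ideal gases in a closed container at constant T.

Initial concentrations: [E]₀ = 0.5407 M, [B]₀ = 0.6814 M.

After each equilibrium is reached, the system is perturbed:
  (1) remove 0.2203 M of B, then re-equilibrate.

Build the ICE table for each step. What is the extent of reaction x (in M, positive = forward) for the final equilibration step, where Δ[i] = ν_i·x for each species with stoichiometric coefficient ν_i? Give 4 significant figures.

Q₀ = 2.937 vs Keq = 5813 ⇒ Q<K, forward
Step 1:
                    E           B
  init         0.5407      0.6814
  Δ           -0.4849      0.3233
  eq          0.05579       1.005
  solve Keq expr → x = 0.1616; check Q = 5813
Then remove 0.2203 M of B.
Step 2:
                    E           B
  init        0.05579      0.7844
  Δ         -0.008266     0.00551
  eq          0.04752      0.7899
  solve Keq expr → x = 0.002755; check Q = 5813

x = 0.002755 M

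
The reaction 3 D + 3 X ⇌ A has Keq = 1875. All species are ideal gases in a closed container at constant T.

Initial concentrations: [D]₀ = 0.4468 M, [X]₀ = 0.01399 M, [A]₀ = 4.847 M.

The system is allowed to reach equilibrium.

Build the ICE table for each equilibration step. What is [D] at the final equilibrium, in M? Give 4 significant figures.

Q₀ = 1.9846e+07 vs Keq = 1875 ⇒ Q>K, reverse
Step 1:
                  D         X         A
  I          0.4468   0.01399     4.847
  C          0.1979    0.1979  -0.06597
  E          0.6447    0.2119     4.781
  solve Keq expr → x = -0.06597; check Q = 1875

[D]_eq = 0.6447 M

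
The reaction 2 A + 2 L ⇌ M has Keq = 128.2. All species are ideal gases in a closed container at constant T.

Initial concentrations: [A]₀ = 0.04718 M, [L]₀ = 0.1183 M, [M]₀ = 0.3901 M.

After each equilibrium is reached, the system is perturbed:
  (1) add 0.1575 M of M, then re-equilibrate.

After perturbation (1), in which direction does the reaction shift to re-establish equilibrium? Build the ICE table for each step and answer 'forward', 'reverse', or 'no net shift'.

Q₀ = 1.2522e+04 vs Keq = 128.2 ⇒ Q>K, reverse
Step 1:
                    A           L           M
  I           0.04718      0.1183      0.3901
  C            0.1433      0.1433    -0.07166
  E            0.1905      0.2616      0.3184
  solve Keq expr → x = -0.07166; check Q = 128.2
Then add 0.1575 M of M.
Step 2:
                    A           L           M
  I            0.1905      0.2616      0.4759
  C           0.02191     0.02191    -0.01095
  E            0.2124      0.2835       0.465
  solve Keq expr → x = -0.01095; check Q = 128.2

Direction: reverse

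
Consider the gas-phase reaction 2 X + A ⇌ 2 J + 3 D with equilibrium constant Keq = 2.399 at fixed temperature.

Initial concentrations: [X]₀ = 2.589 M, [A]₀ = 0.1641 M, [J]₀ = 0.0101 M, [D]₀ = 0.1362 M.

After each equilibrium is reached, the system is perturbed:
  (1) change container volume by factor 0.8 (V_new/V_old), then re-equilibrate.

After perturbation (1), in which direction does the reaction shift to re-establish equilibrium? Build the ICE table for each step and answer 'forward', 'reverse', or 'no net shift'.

Q₀ = 2.3432e-07 vs Keq = 2.399 ⇒ Q<K, forward
Step 1:
                   X          A          J          D
  init         2.589     0.1641     0.0101     0.1362
  Δ          -0.3238    -0.1619     0.3238     0.4858
  eq           2.265    0.00218     0.3339      0.622
  solve Keq expr → x = 0.1619; check Q = 2.399
Then change container volume by factor 0.8 (V_new/V_old).
Step 2:
                   X          A          J          D
  init         2.831   0.002725     0.4174     0.7775
  Δ           0.0028     0.0014    -0.0028    -0.0042
  eq           2.834   0.004124     0.4146     0.7733
  solve Keq expr → x = -0.0014; check Q = 2.399

Direction: reverse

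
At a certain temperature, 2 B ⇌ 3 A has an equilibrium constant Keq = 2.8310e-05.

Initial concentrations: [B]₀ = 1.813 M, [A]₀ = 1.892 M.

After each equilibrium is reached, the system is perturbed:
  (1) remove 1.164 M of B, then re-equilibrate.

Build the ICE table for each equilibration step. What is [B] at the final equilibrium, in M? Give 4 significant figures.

Q₀ = 2.06 vs Keq = 2.8310e-05 ⇒ Q>K, reverse
Step 1:
                    B           A
  init          1.813       1.892
  Δ             1.219      -1.828
  eq            3.032     0.06384
  solve Keq expr → x = -0.6094; check Q = 2.8310e-05
Then remove 1.164 M of B.
Step 2:
                    B           A
  init          1.868     0.06384
  Δ           0.01162    -0.01743
  eq            1.879     0.04641
  solve Keq expr → x = -0.005809; check Q = 2.8310e-05

[B]_eq = 1.879 M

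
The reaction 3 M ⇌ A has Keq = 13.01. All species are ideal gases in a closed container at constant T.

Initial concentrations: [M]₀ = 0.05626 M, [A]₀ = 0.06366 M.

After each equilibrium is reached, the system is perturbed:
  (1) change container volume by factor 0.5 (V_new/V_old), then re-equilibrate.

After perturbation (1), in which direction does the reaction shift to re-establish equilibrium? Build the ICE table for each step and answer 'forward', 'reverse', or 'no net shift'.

Direction: forward

Q₀ = 357.5 vs Keq = 13.01 ⇒ Q>K, reverse
Step 1:
                   M          A
  I          0.05626    0.06366
  C          0.08378   -0.02793
  E             0.14    0.03573
  solve Keq expr → x = -0.02793; check Q = 13.01
Then change container volume by factor 0.5 (V_new/V_old).
Step 2:
                   M          A
  I           0.2801    0.07146
  C         -0.08325    0.02775
  E           0.1968    0.09922
  solve Keq expr → x = 0.02775; check Q = 13.01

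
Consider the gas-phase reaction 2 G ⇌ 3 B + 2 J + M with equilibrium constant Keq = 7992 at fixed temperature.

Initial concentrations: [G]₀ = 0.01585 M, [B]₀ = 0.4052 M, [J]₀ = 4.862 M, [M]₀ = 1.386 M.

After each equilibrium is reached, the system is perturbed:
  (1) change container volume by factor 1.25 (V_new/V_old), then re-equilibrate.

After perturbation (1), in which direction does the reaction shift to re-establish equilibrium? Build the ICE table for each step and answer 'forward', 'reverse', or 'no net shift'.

Q₀ = 8676 vs Keq = 7992 ⇒ Q>K, reverse
Step 1:
                    G           B           J           M
  Initial     0.01585      0.4052       4.862       1.386
  Change   6.0545e-04 -9.0817e-04 -6.0545e-04 -3.0272e-04
  Equil       0.01646      0.4043       4.861       1.386
  solve Keq expr → x = -3.0272e-04; check Q = 7992
Then change container volume by factor 1.25 (V_new/V_old).
Step 2:
                    G           B           J           M
  Initial     0.01316      0.3234       3.889       1.109
  Change    -0.004458    0.006687    0.004458    0.002229
  Equil      0.008707      0.3301       3.894       1.111
  solve Keq expr → x = 0.002229; check Q = 7992

Direction: forward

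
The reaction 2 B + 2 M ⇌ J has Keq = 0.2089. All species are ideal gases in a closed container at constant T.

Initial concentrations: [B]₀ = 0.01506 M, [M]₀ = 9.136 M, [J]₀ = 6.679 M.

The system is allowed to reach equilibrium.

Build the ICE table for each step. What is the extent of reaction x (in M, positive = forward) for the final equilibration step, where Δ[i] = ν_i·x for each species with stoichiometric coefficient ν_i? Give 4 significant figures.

Q₀ = 352.8 vs Keq = 0.2089 ⇒ Q>K, reverse
Step 1:
                    B           M           J
  init        0.01506       9.136       6.679
  Δ            0.5561      0.5561      -0.278
  eq           0.5711       9.692       6.401
  solve Keq expr → x = -0.278; check Q = 0.2089

x = -0.278 M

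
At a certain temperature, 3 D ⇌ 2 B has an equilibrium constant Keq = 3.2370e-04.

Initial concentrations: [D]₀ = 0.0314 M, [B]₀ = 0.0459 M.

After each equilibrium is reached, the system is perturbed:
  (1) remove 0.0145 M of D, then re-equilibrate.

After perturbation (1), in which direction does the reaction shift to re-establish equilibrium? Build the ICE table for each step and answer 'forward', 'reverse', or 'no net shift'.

Q₀ = 68.05 vs Keq = 3.2370e-04 ⇒ Q>K, reverse
Step 1:
                    D           B
  I            0.0314      0.0459
  C             0.068    -0.04534
  E            0.0994  5.6387e-04
  solve Keq expr → x = -0.02267; check Q = 3.2370e-04
Then remove 0.0145 M of D.
Step 2:
                    D           B
  I            0.0849  5.6387e-04
  C        1.7606e-04 -1.1738e-04
  E           0.08508  4.4649e-04
  solve Keq expr → x = -5.8688e-05; check Q = 3.2370e-04

Direction: reverse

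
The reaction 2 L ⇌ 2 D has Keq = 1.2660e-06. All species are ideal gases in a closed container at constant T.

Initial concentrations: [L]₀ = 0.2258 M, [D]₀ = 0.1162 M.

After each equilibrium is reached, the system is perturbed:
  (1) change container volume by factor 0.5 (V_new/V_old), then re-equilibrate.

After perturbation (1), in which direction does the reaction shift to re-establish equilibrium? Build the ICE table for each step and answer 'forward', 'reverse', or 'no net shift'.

Q₀ = 0.2648 vs Keq = 1.2660e-06 ⇒ Q>K, reverse
Step 1:
                    L           D
  Initial      0.2258      0.1162
  Change       0.1158     -0.1158
  Equil        0.3416  3.8437e-04
  solve Keq expr → x = -0.05791; check Q = 1.2660e-06
Then change container volume by factor 0.5 (V_new/V_old).
Step 2:
                    L           D
  Initial      0.6832  7.6875e-04
  Change            0           0
  Equil        0.6832  7.6875e-04
  solve Keq expr → x = 0; check Q = 1.2660e-06

Direction: no net shift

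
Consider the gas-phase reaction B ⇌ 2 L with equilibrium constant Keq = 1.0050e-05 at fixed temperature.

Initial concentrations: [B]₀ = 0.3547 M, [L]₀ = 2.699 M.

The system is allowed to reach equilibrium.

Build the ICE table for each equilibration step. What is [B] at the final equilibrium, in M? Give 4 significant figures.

Q₀ = 20.54 vs Keq = 1.0050e-05 ⇒ Q>K, reverse
Step 1:
                    B           L
  I            0.3547       2.699
  C             1.347      -2.695
  E             1.702    0.004136
  solve Keq expr → x = -1.347; check Q = 1.0050e-05

[B]_eq = 1.702 M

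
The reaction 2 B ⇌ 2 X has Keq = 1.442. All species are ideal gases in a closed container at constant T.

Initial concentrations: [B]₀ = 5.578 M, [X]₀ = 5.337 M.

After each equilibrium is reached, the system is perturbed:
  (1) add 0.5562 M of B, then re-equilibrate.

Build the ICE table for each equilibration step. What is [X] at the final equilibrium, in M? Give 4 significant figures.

[X]_eq = 6.259 M

Q₀ = 0.9155 vs Keq = 1.442 ⇒ Q<K, forward
Step 1:
                  B         X
  Initial     5.578     5.337
  Change    -0.6185    0.6185
  Equil       4.959     5.956
  solve Keq expr → x = 0.3093; check Q = 1.442
Then add 0.5562 M of B.
Step 2:
                  B         X
  Initial     5.516     5.956
  Change    -0.3035    0.3035
  Equil       5.212     6.259
  solve Keq expr → x = 0.1517; check Q = 1.442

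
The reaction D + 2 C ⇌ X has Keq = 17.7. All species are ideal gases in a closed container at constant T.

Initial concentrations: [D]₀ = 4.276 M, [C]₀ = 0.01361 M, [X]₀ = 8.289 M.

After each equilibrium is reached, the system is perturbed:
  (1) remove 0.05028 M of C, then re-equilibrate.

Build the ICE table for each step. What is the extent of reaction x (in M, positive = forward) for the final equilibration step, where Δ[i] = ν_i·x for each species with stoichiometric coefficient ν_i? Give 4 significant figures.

Q₀ = 1.0465e+04 vs Keq = 17.7 ⇒ Q>K, reverse
Step 1:
                  D         C         X
  init        4.276   0.01361     8.289
  Δ          0.1542    0.3085   -0.1542
  eq           4.43    0.3221     8.135
  solve Keq expr → x = -0.1542; check Q = 17.7
Then remove 0.05028 M of C.
Step 2:
                  D         C         X
  init         4.43    0.2718     8.135
  Δ         0.02446   0.04891  -0.02446
  eq          4.455    0.3207      8.11
  solve Keq expr → x = -0.02446; check Q = 17.7

x = -0.02446 M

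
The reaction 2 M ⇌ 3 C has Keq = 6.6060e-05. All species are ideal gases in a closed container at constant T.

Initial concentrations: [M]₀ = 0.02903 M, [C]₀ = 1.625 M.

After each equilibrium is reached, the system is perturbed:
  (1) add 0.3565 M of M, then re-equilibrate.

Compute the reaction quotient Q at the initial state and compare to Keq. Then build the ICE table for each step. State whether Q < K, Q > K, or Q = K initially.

Q₀ = 5092 vs Keq = 6.6060e-05 ⇒ Q>K, reverse
Step 1:
                  M         C
  I         0.02903     1.625
  C           1.055    -1.582
  E           1.084   0.04266
  solve Keq expr → x = -0.5274; check Q = 6.6060e-05
Then add 0.3565 M of M.
Step 2:
                  M         C
  I            1.44   0.04266
  C       -0.005843  0.008764
  E           1.435   0.05142
  solve Keq expr → x = 0.002921; check Q = 6.6060e-05

Q₀ = 5092; Q > K (proceeds reverse)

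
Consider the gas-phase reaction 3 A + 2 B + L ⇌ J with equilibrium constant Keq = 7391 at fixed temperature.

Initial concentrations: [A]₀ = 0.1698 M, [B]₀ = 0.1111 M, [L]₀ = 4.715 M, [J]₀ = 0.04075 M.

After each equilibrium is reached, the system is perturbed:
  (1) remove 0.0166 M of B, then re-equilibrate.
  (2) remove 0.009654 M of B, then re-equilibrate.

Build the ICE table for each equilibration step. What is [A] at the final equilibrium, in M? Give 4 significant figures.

[A]_eq = 0.1033 M

Q₀ = 143 vs Keq = 7391 ⇒ Q<K, forward
Step 1:
                   A          B          L          J
  I           0.1698     0.1111      4.715    0.04075
  C         -0.08346   -0.05564   -0.02782    0.02782
  E          0.08634    0.05546      4.687    0.06857
  solve Keq expr → x = 0.02782; check Q = 7391
Then remove 0.0166 M of B.
Step 2:
                   A          B          L          J
  I          0.08634    0.03886      4.687    0.06857
  C          0.01024   0.006824   0.003412  -0.003412
  E          0.09657    0.04568      4.691    0.06516
  solve Keq expr → x = -0.003412; check Q = 7391
Then remove 0.009654 M of B.
Step 3:
                   A          B          L          J
  I          0.09657    0.03603      4.691    0.06516
  C         0.006767   0.004511   0.002256  -0.002256
  E           0.1033    0.04054      4.693     0.0629
  solve Keq expr → x = -0.002256; check Q = 7391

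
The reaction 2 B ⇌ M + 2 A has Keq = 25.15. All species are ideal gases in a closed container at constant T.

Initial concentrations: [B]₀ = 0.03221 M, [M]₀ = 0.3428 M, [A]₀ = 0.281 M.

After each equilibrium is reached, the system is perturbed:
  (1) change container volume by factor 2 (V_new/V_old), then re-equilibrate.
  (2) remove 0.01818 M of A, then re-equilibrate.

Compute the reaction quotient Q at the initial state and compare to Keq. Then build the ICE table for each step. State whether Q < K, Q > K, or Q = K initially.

Q₀ = 26.09 vs Keq = 25.15 ⇒ Q>K, reverse
Step 1:
                   B          M          A
  Initial    0.03221     0.3428      0.281
  Change  5.2281e-04 -2.6141e-04 -5.2281e-04
  Equil      0.03273     0.3425     0.2805
  solve Keq expr → x = -2.6141e-04; check Q = 25.15
Then change container volume by factor 2 (V_new/V_old).
Step 2:
                   B          M          A
  Initial    0.01637     0.1713     0.1402
  Change   -0.004358   0.002179   0.004358
  Equil      0.01201     0.1734     0.1446
  solve Keq expr → x = 0.002179; check Q = 25.15
Then remove 0.01818 M of A.
Step 3:
                   B          M          A
  Initial    0.01201     0.1734     0.1264
  Change   -0.001375 6.8730e-04   0.001375
  Equil      0.01063     0.1741     0.1278
  solve Keq expr → x = 6.8730e-04; check Q = 25.15

Q₀ = 26.09; Q > K (proceeds reverse)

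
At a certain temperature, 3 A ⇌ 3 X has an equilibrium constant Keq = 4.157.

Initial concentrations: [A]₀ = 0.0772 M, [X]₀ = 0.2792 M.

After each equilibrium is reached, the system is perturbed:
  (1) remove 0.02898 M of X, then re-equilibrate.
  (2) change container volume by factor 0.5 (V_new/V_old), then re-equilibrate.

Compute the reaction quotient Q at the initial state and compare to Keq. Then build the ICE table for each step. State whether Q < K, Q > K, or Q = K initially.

Q₀ = 47.3; Q > K (proceeds reverse)

Q₀ = 47.3 vs Keq = 4.157 ⇒ Q>K, reverse
Step 1:
                   A          X
  I           0.0772     0.2792
  C          0.05946   -0.05946
  E           0.1367     0.2197
  solve Keq expr → x = -0.01982; check Q = 4.157
Then remove 0.02898 M of X.
Step 2:
                   A          X
  I           0.1367     0.1908
  C         -0.01111    0.01111
  E           0.1255     0.2019
  solve Keq expr → x = 0.003704; check Q = 4.157
Then change container volume by factor 0.5 (V_new/V_old).
Step 3:
                   A          X
  I           0.2511     0.4037
  C                0          0
  E           0.2511     0.4037
  solve Keq expr → x = 0; check Q = 4.157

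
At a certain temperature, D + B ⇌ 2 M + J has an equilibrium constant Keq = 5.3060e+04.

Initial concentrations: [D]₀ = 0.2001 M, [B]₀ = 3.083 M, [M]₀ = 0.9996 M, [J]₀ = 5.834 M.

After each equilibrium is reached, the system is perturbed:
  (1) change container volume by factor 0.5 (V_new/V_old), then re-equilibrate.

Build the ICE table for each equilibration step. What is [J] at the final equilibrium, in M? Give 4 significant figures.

[J]_eq = 12.07 M

Q₀ = 9.449 vs Keq = 5.3060e+04 ⇒ Q<K, forward
Step 1:
                   D          B          M          J
  I           0.2001      3.083     0.9996      5.834
  C             -0.2       -0.2        0.4        0.2
  E       7.7274e-05      2.883        1.4      6.034
  solve Keq expr → x = 0.2; check Q = 5.3060e+04
Then change container volume by factor 0.5 (V_new/V_old).
Step 2:
                   D          B          M          J
  I       1.5455e-04      5.766      2.799      12.07
  C       1.5447e-04 1.5447e-04 -3.0894e-04 -1.5447e-04
  E       3.0902e-04      5.766      2.799      12.07
  solve Keq expr → x = -1.5447e-04; check Q = 5.3060e+04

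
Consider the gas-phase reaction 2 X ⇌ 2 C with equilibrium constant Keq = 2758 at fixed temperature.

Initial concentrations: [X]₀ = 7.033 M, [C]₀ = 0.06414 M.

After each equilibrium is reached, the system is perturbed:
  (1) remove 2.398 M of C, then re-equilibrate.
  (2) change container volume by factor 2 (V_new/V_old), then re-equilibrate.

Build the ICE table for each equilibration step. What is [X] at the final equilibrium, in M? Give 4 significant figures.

Q₀ = 8.3172e-05 vs Keq = 2758 ⇒ Q<K, forward
Step 1:
                   X          C
  I            7.033    0.06414
  C             -6.9        6.9
  E           0.1326      6.965
  solve Keq expr → x = 3.45; check Q = 2758
Then remove 2.398 M of C.
Step 2:
                   X          C
  I           0.1326      4.567
  C         -0.04481    0.04481
  E          0.08781      4.611
  solve Keq expr → x = 0.0224; check Q = 2758
Then change container volume by factor 2 (V_new/V_old).
Step 3:
                   X          C
  I           0.0439      2.306
  C                0          0
  E           0.0439      2.306
  solve Keq expr → x = 0; check Q = 2758

[X]_eq = 0.0439 M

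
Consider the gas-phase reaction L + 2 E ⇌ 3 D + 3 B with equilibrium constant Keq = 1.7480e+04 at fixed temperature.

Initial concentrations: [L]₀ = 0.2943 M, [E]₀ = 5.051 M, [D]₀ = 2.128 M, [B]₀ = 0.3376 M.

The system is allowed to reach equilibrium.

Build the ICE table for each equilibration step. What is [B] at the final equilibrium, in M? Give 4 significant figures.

[B]_eq = 1.22 M

Q₀ = 0.04938 vs Keq = 1.7480e+04 ⇒ Q<K, forward
Step 1:
                   L          E          D          B
  Initial     0.2943      5.051      2.128     0.3376
  Change     -0.2942    -0.5883     0.8825     0.8825
  Equil   1.4234e-04      4.463       3.01       1.22
  solve Keq expr → x = 0.2942; check Q = 1.7480e+04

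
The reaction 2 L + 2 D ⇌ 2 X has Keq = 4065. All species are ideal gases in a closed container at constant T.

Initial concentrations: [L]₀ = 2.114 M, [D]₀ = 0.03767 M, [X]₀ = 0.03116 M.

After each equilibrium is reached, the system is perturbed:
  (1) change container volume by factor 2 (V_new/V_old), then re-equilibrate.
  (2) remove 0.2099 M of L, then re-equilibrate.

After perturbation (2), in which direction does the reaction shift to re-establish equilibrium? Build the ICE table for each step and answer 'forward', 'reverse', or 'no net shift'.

Direction: reverse

Q₀ = 0.1531 vs Keq = 4065 ⇒ Q<K, forward
Step 1:
                  L         D         X
  init        2.114   0.03767   0.03116
  Δ        -0.03715  -0.03715   0.03715
  eq          2.077 5.1591e-04   0.06831
  solve Keq expr → x = 0.01858; check Q = 4065
Then change container volume by factor 2 (V_new/V_old).
Step 2:
                  L         D         X
  init        1.038 2.5796e-04   0.03416
  Δ       2.5399e-04 2.5399e-04 -2.5399e-04
  eq          1.039 5.1195e-04    0.0339
  solve Keq expr → x = -1.2700e-04; check Q = 4065
Then remove 0.2099 M of L.
Step 3:
                  L         D         X
  init       0.8288 5.1195e-04    0.0339
  Δ       1.2715e-04 1.2715e-04 -1.2715e-04
  eq         0.8289 6.3911e-04   0.03378
  solve Keq expr → x = -6.3577e-05; check Q = 4065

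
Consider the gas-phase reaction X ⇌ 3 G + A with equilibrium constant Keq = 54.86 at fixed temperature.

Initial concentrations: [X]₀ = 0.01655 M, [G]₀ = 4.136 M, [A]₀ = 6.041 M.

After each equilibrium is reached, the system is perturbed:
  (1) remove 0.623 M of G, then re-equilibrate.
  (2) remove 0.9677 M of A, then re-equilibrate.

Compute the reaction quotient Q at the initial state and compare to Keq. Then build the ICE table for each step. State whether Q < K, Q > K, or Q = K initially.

Q₀ = 2.5826e+04 vs Keq = 54.86 ⇒ Q>K, reverse
Step 1:
                    X           G           A
  init        0.01655       4.136       6.041
  Δ            0.7226      -2.168     -0.7226
  eq           0.7392       1.968       5.318
  solve Keq expr → x = -0.7226; check Q = 54.86
Then remove 0.623 M of G.
Step 2:
                    X           G           A
  init         0.7392       1.345       5.318
  Δ           -0.1531      0.4593      0.1531
  eq            0.586       1.805       5.472
  solve Keq expr → x = 0.1531; check Q = 54.86
Then remove 0.9677 M of A.
Step 3:
                    X           G           A
  init          0.586       1.805       4.504
  Δ          -0.02844     0.08532     0.02844
  eq           0.5576        1.89       4.532
  solve Keq expr → x = 0.02844; check Q = 54.86

Q₀ = 2.5826e+04; Q > K (proceeds reverse)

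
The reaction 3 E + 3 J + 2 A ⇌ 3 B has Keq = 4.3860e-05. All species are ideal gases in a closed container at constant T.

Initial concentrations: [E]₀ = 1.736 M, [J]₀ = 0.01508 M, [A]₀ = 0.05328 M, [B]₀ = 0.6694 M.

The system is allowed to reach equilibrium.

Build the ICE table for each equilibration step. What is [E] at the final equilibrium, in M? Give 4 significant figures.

Q₀ = 5.8895e+06 vs Keq = 4.3860e-05 ⇒ Q>K, reverse
Step 1:
                    E           J           A           B
  I             1.736     0.01508     0.05328      0.6694
  C            0.6361      0.6361      0.4241     -0.6361
  E             2.372      0.6512      0.4774     0.03327
  solve Keq expr → x = -0.212; check Q = 4.3860e-05

[E]_eq = 2.372 M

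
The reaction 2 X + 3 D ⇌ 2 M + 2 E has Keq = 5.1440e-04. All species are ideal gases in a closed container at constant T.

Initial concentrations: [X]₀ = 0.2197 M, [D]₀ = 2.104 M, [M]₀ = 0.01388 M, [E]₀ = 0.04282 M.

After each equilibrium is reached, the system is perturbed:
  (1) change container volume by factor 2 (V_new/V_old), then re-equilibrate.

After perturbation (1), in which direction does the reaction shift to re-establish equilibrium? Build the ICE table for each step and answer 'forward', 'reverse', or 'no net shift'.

Q₀ = 7.8573e-07 vs Keq = 5.1440e-04 ⇒ Q<K, forward
Step 1:
                    X           D           M           E
  init         0.2197       2.104     0.01388     0.04282
  Δ          -0.07049     -0.1057     0.07049     0.07049
  eq           0.1492       1.998     0.08437      0.1133
  solve Keq expr → x = 0.03524; check Q = 5.1440e-04
Then change container volume by factor 2 (V_new/V_old).
Step 2:
                    X           D           M           E
  init        0.07461      0.9991     0.04218     0.05665
  Δ          0.005845    0.008768   -0.005845   -0.005845
  eq          0.08045       1.008     0.03634     0.05081
  solve Keq expr → x = -0.002923; check Q = 5.1440e-04

Direction: reverse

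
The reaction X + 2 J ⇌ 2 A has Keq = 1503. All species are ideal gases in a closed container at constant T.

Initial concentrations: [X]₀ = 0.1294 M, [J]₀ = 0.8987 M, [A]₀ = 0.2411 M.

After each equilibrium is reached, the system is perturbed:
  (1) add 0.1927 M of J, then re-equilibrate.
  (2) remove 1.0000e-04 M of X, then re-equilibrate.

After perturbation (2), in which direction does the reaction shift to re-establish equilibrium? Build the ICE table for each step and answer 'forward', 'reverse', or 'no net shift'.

Direction: reverse

Q₀ = 0.5562 vs Keq = 1503 ⇒ Q<K, forward
Step 1:
                    X           J           A
  I            0.1294      0.8987      0.2411
  C            -0.129      -0.258       0.258
  E        4.0372e-04      0.6407      0.4991
  solve Keq expr → x = 0.129; check Q = 1503
Then add 0.1927 M of J.
Step 2:
                    X           J           A
  I        4.0372e-04      0.8334      0.4991
  C       -1.6461e-04 -3.2922e-04  3.2922e-04
  E        2.3911e-04      0.8331      0.4994
  solve Keq expr → x = 1.6461e-04; check Q = 1503
Then remove 1.0000e-04 M of X.
Step 3:
                    X           J           A
  I        1.3911e-04      0.8331      0.4994
  C        9.9695e-05  1.9939e-04 -1.9939e-04
  E        2.3881e-04      0.8333      0.4992
  solve Keq expr → x = -9.9695e-05; check Q = 1503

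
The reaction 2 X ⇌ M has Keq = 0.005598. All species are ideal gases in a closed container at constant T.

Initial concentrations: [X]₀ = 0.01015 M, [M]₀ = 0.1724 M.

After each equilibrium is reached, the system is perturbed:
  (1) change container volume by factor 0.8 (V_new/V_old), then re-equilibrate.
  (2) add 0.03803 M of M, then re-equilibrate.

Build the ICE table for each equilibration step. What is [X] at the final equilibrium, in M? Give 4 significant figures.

[X]_eq = 0.5168 M

Q₀ = 1673 vs Keq = 0.005598 ⇒ Q>K, reverse
Step 1:
                  X         M
  I         0.01015    0.1724
  C          0.3434   -0.1717
  E          0.3536 6.9974e-04
  solve Keq expr → x = -0.1717; check Q = 0.005598
Then change container volume by factor 0.8 (V_new/V_old).
Step 2:
                  X         M
  I          0.4419 8.7467e-04
  C       -4.3305e-04 2.1653e-04
  E          0.4415  0.001091
  solve Keq expr → x = 2.1653e-04; check Q = 0.005598
Then add 0.03803 M of M.
Step 3:
                  X         M
  I          0.4415   0.03912
  C         0.07525  -0.03763
  E          0.5168  0.001495
  solve Keq expr → x = -0.03763; check Q = 0.005598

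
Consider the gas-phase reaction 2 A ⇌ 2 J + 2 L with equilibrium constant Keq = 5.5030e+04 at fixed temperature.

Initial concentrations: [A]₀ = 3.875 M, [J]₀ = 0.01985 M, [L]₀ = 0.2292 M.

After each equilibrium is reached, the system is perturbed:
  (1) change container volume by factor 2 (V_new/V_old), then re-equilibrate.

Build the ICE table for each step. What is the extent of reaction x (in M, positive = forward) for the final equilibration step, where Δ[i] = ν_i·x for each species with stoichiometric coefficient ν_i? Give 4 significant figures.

x = 0.008103 M

Q₀ = 1.3785e-06 vs Keq = 5.5030e+04 ⇒ Q<K, forward
Step 1:
                  A         J         L
  I           3.875   0.01985    0.2292
  C          -3.809     3.809     3.809
  E         0.06591     3.829     4.038
  solve Keq expr → x = 1.905; check Q = 5.5030e+04
Then change container volume by factor 2 (V_new/V_old).
Step 2:
                  A         J         L
  I         0.03296     1.914     2.019
  C        -0.01621   0.01621   0.01621
  E         0.01675     1.931     2.035
  solve Keq expr → x = 0.008103; check Q = 5.5030e+04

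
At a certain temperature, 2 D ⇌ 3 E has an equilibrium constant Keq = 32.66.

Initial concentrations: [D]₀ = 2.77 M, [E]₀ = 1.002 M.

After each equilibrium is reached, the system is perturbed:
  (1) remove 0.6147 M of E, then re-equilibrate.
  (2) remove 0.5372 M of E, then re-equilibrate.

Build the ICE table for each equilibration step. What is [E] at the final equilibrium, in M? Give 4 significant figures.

[E]_eq = 2.785 M

Q₀ = 0.1311 vs Keq = 32.66 ⇒ Q<K, forward
Step 1:
                  D         E
  I            2.77     1.002
  C          -1.642     2.462
  E           1.128     3.464
  solve Keq expr → x = 0.8208; check Q = 32.66
Then remove 0.6147 M of E.
Step 2:
                  D         E
  I           1.128      2.85
  C         -0.1706     0.256
  E          0.9577     3.106
  solve Keq expr → x = 0.08532; check Q = 32.66
Then remove 0.5372 M of E.
Step 3:
                  D         E
  I          0.9577     2.569
  C         -0.1444    0.2166
  E          0.8133     2.785
  solve Keq expr → x = 0.0722; check Q = 32.66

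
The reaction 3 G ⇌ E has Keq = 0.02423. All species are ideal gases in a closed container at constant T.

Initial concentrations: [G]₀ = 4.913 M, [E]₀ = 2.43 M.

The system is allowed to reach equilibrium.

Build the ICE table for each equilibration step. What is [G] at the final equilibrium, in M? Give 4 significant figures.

[G]_eq = 4.692 M

Q₀ = 0.02049 vs Keq = 0.02423 ⇒ Q<K, forward
Step 1:
                   G          E
  I            4.913       2.43
  C          -0.2206    0.07352
  E            4.692      2.504
  solve Keq expr → x = 0.07352; check Q = 0.02423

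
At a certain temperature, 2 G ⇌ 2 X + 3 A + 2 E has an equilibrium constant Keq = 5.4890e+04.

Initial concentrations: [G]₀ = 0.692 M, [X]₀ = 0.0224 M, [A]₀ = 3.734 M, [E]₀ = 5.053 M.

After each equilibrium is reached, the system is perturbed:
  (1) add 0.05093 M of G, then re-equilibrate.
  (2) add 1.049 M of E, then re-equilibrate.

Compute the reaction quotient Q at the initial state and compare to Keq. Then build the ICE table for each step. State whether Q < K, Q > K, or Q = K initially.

Q₀ = 1.393; Q < K (proceeds forward)

Q₀ = 1.393 vs Keq = 5.4890e+04 ⇒ Q<K, forward
Step 1:
                  G         X         A         E
  init        0.692    0.0224     3.734     5.053
  Δ         -0.5566    0.5566    0.8349    0.5566
  eq         0.1354     0.579     4.569      5.61
  solve Keq expr → x = 0.2783; check Q = 5.4890e+04
Then add 0.05093 M of G.
Step 2:
                  G         X         A         E
  init       0.1863     0.579     4.569      5.61
  Δ        -0.03825   0.03825   0.05738   0.03825
  eq         0.1481    0.6173     4.626     5.648
  solve Keq expr → x = 0.01913; check Q = 5.4890e+04
Then add 1.049 M of E.
Step 3:
                  G         X         A         E
  init       0.1481    0.6173     4.626     6.697
  Δ         0.01976  -0.01976  -0.02963  -0.01976
  eq         0.1678    0.5975     4.597     6.677
  solve Keq expr → x = -0.009878; check Q = 5.4890e+04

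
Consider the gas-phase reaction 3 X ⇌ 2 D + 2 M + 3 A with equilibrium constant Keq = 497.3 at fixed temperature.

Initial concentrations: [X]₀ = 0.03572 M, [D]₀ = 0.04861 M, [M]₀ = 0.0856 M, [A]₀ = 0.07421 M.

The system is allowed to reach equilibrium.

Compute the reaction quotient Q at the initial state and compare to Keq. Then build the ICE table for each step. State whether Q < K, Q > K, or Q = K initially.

Q₀ = 1.5526e-04 vs Keq = 497.3 ⇒ Q<K, forward
Step 1:
                    X           D           M           A
  init        0.03572     0.04861      0.0856     0.07421
  Δ          -0.03517     0.02345     0.02345     0.03517
  eq       5.4571e-04     0.07206       0.109      0.1094
  solve Keq expr → x = 0.01172; check Q = 497.3

Q₀ = 1.5526e-04; Q < K (proceeds forward)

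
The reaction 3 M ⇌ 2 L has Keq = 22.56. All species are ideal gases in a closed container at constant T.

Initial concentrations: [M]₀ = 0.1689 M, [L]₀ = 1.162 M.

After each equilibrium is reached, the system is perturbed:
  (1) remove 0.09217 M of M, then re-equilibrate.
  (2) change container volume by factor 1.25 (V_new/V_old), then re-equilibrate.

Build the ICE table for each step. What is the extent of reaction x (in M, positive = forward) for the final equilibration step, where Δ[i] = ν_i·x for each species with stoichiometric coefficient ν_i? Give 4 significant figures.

Q₀ = 280.2 vs Keq = 22.56 ⇒ Q>K, reverse
Step 1:
                    M           L
  Initial      0.1689       1.162
  Change       0.1929     -0.1286
  Equil        0.3618       1.033
  solve Keq expr → x = -0.06428; check Q = 22.56
Then remove 0.09217 M of M.
Step 2:
                    M           L
  Initial      0.2696       1.033
  Change      0.07967    -0.05311
  Equil        0.3492      0.9803
  solve Keq expr → x = -0.02656; check Q = 22.56
Then change container volume by factor 1.25 (V_new/V_old).
Step 3:
                    M           L
  Initial      0.2794      0.7843
  Change      0.01842    -0.01228
  Equil        0.2978       0.772
  solve Keq expr → x = -0.006141; check Q = 22.56

x = -0.006141 M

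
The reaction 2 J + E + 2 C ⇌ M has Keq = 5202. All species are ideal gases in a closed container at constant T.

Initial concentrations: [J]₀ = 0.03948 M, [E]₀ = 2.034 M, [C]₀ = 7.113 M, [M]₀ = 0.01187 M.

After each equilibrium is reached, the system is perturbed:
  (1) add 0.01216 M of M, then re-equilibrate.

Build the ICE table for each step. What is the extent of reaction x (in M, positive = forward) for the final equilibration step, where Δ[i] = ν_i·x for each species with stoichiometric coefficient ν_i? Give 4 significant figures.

Q₀ = 0.074 vs Keq = 5202 ⇒ Q<K, forward
Step 1:
                    J           E           C           M
  init        0.03948       2.034       7.113     0.01187
  Δ          -0.03923    -0.01962    -0.03923     0.01962
  eq       2.4505e-04       2.014       7.074     0.03149
  solve Keq expr → x = 0.01962; check Q = 5202
Then add 0.01216 M of M.
Step 2:
                    J           E           C           M
  init     2.4505e-04       2.014       7.074     0.04365
  Δ        4.3389e-05  2.1694e-05  4.3389e-05 -2.1694e-05
  eq       2.8844e-04       2.014       7.074     0.04363
  solve Keq expr → x = -2.1694e-05; check Q = 5202

x = -2.1694e-05 M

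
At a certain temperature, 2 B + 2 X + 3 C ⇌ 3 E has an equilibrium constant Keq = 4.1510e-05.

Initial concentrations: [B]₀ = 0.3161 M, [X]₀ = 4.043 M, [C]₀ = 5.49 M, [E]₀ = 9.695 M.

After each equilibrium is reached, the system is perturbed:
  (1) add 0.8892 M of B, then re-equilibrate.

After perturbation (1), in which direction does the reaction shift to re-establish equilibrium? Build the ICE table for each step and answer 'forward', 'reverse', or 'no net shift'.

Q₀ = 3.372 vs Keq = 4.1510e-05 ⇒ Q>K, reverse
Step 1:
                    B           X           C           E
  init         0.3161       4.043        5.49       9.695
  Δ             3.822       3.822       5.733      -5.733
  eq            4.138       7.865       11.22       3.962
  solve Keq expr → x = -1.911; check Q = 4.1510e-05
Then add 0.8892 M of B.
Step 2:
                    B           X           C           E
  init          5.028       7.865       11.22       3.962
  Δ           -0.1796     -0.1796     -0.2694      0.2694
  eq            4.848       7.686       10.95       4.231
  solve Keq expr → x = 0.08981; check Q = 4.1510e-05

Direction: forward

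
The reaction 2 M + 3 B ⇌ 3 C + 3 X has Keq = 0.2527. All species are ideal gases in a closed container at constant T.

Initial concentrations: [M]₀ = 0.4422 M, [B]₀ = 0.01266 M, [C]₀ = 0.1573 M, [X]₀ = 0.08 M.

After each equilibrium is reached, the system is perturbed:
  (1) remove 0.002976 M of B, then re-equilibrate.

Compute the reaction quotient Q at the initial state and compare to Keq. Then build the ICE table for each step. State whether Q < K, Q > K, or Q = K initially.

Q₀ = 5.022; Q > K (proceeds reverse)

Q₀ = 5.022 vs Keq = 0.2527 ⇒ Q>K, reverse
Step 1:
                    M           B           C           X
  Initial      0.4422     0.01266      0.1573        0.08
  Change     0.008812     0.01322    -0.01322    -0.01322
  Equil         0.451     0.02588      0.1441     0.06678
  solve Keq expr → x = -0.004406; check Q = 0.2527
Then remove 0.002976 M of B.
Step 2:
                    M           B           C           X
  Initial       0.451      0.0229      0.1441     0.06678
  Change     0.001251    0.001876   -0.001876   -0.001876
  Equil        0.4523     0.02478      0.1422     0.06491
  solve Keq expr → x = -6.2528e-04; check Q = 0.2527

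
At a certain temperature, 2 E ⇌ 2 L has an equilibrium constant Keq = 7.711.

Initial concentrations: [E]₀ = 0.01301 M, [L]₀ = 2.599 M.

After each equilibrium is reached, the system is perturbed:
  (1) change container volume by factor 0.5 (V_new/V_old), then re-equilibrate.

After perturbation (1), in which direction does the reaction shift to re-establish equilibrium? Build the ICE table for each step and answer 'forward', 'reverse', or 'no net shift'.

Q₀ = 3.9908e+04 vs Keq = 7.711 ⇒ Q>K, reverse
Step 1:
                    E           L
  I           0.01301       2.599
  C            0.6786     -0.6786
  E            0.6916        1.92
  solve Keq expr → x = -0.3393; check Q = 7.711
Then change container volume by factor 0.5 (V_new/V_old).
Step 2:
                    E           L
  I             1.383       3.841
  C                 0           0
  E             1.383       3.841
  solve Keq expr → x = 0; check Q = 7.711

Direction: no net shift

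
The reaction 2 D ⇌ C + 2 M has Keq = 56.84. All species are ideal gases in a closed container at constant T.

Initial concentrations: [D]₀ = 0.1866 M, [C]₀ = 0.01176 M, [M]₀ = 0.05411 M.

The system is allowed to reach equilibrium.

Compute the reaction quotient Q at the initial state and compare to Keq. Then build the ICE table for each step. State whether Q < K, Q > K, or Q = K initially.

Q₀ = 9.8887e-04 vs Keq = 56.84 ⇒ Q<K, forward
Step 1:
                  D         C         M
  Initial    0.1866   0.01176   0.05411
  Change    -0.1769   0.08845    0.1769
  Equil      0.0097    0.1002     0.231
  solve Keq expr → x = 0.08845; check Q = 56.84

Q₀ = 9.8887e-04; Q < K (proceeds forward)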